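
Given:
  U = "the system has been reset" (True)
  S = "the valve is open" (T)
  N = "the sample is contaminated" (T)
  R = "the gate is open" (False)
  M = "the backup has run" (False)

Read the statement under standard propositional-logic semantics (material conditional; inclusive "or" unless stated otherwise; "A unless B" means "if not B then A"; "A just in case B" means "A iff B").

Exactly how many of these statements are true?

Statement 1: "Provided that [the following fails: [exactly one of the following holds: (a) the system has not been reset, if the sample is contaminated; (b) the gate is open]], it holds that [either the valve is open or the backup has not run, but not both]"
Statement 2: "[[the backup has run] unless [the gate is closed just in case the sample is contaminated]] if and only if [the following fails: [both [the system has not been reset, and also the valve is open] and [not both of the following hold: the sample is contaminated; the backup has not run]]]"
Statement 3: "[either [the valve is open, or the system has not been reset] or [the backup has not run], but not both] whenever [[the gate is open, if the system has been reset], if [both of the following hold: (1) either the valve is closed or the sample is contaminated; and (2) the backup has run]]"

Statement 1: Formalization: not ((N -> not U) xor R) -> (S xor not M)

not U = not True = False
N -> not U = True -> False = False
(N -> not U) xor R = False xor False = False
not ((N -> not U) xor R) = not False = True
not M = not False = True
S xor not M = True xor True = False
not ((N -> not U) xor R) -> (S xor not M) = True -> False = False
So Statement 1 is false.

Statement 2: Parsed as (M or (not R iff N)) iff not ((not U and S) and (N nand not M))

not R = not False = True
not R iff N = True iff True = True
M or (not R iff N) = False or True = True
not U = not True = False
not U and S = False and True = False
not M = not False = True
N nand not M = True nand True = False
(not U and S) and (N nand not M) = False and False = False
not ((not U and S) and (N nand not M)) = not False = True
(M or (not R iff N)) iff not ((not U and S) and (N nand not M)) = True iff True = True
Thus Statement 2 is true.

Statement 3: Parsed as (((not S or N) and M) -> (U -> R)) -> ((S or not U) xor not M)

not S = not True = False
not S or N = False or True = True
(not S or N) and M = True and False = False
U -> R = True -> False = False
((not S or N) and M) -> (U -> R) = False -> False = True
not U = not True = False
S or not U = True or False = True
not M = not False = True
(S or not U) xor not M = True xor True = False
(((not S or N) and M) -> (U -> R)) -> ((S or not U) xor not M) = True -> False = False
So Statement 3 is false.

Count: 1.

1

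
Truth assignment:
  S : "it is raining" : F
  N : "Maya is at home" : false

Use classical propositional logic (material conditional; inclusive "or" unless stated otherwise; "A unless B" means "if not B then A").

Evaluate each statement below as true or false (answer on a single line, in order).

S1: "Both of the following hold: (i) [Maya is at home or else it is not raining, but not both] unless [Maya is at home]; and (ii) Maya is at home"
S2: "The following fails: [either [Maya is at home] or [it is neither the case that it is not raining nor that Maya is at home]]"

S1 False / S2 True

S1: In symbols: ((N xor not S) or N) and N

not S = not False = True
N xor not S = False xor True = True
(N xor not S) or N = True or False = True
((N xor not S) or N) and N = True and False = False
So S1 is false.

S2: In symbols: not (N or (not S nor N))

not S = not False = True
not S nor N = True nor False = False
N or (not S nor N) = False or False = False
not (N or (not S nor N)) = not False = True
Thus S2 is true.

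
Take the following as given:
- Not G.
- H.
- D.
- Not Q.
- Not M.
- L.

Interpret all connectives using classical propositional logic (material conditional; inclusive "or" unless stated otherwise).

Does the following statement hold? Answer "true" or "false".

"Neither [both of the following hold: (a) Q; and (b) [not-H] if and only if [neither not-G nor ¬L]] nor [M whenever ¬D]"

In symbols: (Q ∧ (¬H ↔ (¬G ↓ ¬L))) ↓ (¬D → M)

¬H = ¬T = F
¬G = ¬F = T
¬L = ¬T = F
¬G ↓ ¬L = T ↓ F = F
¬H ↔ (¬G ↓ ¬L) = F ↔ F = T
Q ∧ (¬H ↔ (¬G ↓ ¬L)) = F ∧ T = F
¬D = ¬T = F
¬D → M = F → F = T
(Q ∧ (¬H ↔ (¬G ↓ ¬L))) ↓ (¬D → M) = F ↓ T = F

false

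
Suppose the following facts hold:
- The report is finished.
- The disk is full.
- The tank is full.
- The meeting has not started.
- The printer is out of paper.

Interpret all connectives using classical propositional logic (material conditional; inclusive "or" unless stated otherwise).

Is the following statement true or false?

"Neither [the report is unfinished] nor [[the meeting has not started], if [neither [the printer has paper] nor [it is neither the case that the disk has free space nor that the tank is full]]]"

Let P = "the report is finished" (T), U = "the printer has paper" (F), Q = "the disk is full" (T), R = "the tank is full" (T), S = "the meeting has started" (F).
Parsed as ¬P ↓ ((U ↓ (¬Q ↓ R)) → ¬S)

¬P = ¬T = F
¬Q = ¬T = F
¬Q ↓ R = F ↓ T = F
U ↓ (¬Q ↓ R) = F ↓ F = T
¬S = ¬F = T
(U ↓ (¬Q ↓ R)) → ¬S = T → T = T
¬P ↓ ((U ↓ (¬Q ↓ R)) → ¬S) = F ↓ T = F

False.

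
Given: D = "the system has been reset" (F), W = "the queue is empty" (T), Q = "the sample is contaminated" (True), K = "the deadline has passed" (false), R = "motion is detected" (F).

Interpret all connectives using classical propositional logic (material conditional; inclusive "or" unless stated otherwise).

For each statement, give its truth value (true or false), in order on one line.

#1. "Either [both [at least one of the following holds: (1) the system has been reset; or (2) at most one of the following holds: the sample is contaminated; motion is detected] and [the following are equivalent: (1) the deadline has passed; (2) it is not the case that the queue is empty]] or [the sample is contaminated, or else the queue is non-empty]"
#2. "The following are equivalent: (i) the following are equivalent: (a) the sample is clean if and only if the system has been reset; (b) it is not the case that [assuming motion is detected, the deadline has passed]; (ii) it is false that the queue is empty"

#1 true, #2 true

#1: Formalization: ((D or (Q nand R)) and (K iff not W)) or (Q or not W)

Q nand R = True nand False = True
D or (Q nand R) = False or True = True
not W = not True = False
K iff not W = False iff False = True
(D or (Q nand R)) and (K iff not W) = True and True = True
not W = not True = False
Q or not W = True or False = True
((D or (Q nand R)) and (K iff not W)) or (Q or not W) = True or True = True
Hence #1 is true.

#2: In symbols: ((not Q iff D) iff not (R -> K)) iff not W

not Q = not True = False
not Q iff D = False iff False = True
R -> K = False -> False = True
not (R -> K) = not True = False
(not Q iff D) iff not (R -> K) = True iff False = False
not W = not True = False
((not Q iff D) iff not (R -> K)) iff not W = False iff False = True
Hence #2 is true.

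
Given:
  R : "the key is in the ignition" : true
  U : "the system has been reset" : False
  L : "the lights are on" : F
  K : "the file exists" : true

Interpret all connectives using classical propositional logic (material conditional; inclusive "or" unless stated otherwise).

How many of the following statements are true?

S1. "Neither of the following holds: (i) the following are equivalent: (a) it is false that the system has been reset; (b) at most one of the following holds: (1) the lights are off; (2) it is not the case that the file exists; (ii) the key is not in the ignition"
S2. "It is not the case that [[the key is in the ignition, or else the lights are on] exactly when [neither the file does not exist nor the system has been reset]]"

S1: In symbols: (¬U ↔ (¬L ↑ ¬K)) ↓ ¬R

¬U = ¬F = T
¬L = ¬F = T
¬K = ¬T = F
¬L ↑ ¬K = T ↑ F = T
¬U ↔ (¬L ↑ ¬K) = T ↔ T = T
¬R = ¬T = F
(¬U ↔ (¬L ↑ ¬K)) ↓ ¬R = T ↓ F = F
Thus S1 is false.

S2: This is ¬((R ∨ L) ↔ (¬K ↓ U)).

R ∨ L = T ∨ F = T
¬K = ¬T = F
¬K ↓ U = F ↓ F = T
(R ∨ L) ↔ (¬K ↓ U) = T ↔ T = T
¬((R ∨ L) ↔ (¬K ↓ U)) = ¬T = F
Hence S2 is false.

0 of the 2 statements are true (none).

0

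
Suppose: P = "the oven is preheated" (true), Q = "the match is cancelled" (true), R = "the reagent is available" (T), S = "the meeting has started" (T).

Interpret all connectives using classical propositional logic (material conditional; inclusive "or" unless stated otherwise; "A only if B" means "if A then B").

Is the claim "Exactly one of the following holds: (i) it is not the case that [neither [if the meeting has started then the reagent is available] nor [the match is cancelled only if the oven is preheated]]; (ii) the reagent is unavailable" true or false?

The statement is true.

Parsed as not ((S -> R) nor (Q -> P)) xor not R

S -> R = True -> True = True
Q -> P = True -> True = True
(S -> R) nor (Q -> P) = True nor True = False
not ((S -> R) nor (Q -> P)) = not False = True
not R = not True = False
not ((S -> R) nor (Q -> P)) xor not R = True xor False = True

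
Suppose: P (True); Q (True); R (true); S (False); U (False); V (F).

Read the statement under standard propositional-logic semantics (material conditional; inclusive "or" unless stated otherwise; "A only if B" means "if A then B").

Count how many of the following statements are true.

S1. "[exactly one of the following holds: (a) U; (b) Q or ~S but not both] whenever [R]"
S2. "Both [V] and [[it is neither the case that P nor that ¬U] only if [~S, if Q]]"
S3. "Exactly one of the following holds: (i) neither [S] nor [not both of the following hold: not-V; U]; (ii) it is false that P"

S1: Formalization: R -> (U xor (Q xor not S))

not S = not False = True
Q xor not S = True xor True = False
U xor (Q xor not S) = False xor False = False
R -> (U xor (Q xor not S)) = True -> False = False
Hence S1 is false.

S2: Parsed as V and ((P nor not U) -> (Q -> not S))

not U = not False = True
P nor not U = True nor True = False
not S = not False = True
Q -> not S = True -> True = True
(P nor not U) -> (Q -> not S) = False -> True = True
V and ((P nor not U) -> (Q -> not S)) = False and True = False
Thus S2 is false.

S3: In symbols: (S nor (not V nand U)) xor not P

not V = not False = True
not V nand U = True nand False = True
S nor (not V nand U) = False nor True = False
not P = not True = False
(S nor (not V nand U)) xor not P = False xor False = False
Hence S3 is false.

Count: 0.

0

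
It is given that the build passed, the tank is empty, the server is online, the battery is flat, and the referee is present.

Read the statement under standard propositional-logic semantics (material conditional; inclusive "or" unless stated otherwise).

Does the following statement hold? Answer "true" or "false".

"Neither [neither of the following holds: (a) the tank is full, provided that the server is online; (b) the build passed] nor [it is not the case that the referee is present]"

True.

Let H = "the server is online" (T), S = "the tank is full" (F), M = "the build passed" (T), P = "the referee is present" (T).
Parsed as ((H → S) ↓ M) ↓ ¬P

H → S = T → F = F
(H → S) ↓ M = F ↓ T = F
¬P = ¬T = F
((H → S) ↓ M) ↓ ¬P = F ↓ F = T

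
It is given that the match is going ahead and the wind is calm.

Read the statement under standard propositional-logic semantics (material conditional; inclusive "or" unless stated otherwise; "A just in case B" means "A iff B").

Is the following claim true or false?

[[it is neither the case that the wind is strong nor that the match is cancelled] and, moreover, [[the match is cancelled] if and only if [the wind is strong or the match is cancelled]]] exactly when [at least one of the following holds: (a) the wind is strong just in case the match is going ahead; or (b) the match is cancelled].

Let P = "the wind is strong" (False), D = "the match is cancelled" (False).
Formalization: ((P nor D) and (D iff (P or D))) iff ((P iff not D) or D)

P nor D = False nor False = True
P or D = False or False = False
D iff (P or D) = False iff False = True
(P nor D) and (D iff (P or D)) = True and True = True
not D = not False = True
P iff not D = False iff True = False
(P iff not D) or D = False or False = False
((P nor D) and (D iff (P or D))) iff ((P iff not D) or D) = True iff False = False

False.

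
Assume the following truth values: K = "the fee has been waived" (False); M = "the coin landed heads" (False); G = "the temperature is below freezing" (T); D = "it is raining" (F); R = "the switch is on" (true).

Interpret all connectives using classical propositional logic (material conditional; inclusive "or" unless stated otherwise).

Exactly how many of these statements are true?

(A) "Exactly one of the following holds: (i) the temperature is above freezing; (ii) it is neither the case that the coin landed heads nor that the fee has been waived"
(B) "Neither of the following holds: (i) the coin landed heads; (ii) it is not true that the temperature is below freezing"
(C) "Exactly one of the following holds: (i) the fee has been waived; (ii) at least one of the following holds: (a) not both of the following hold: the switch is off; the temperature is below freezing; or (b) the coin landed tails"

3

(A): Formalization: not G xor (M nor K)

not G = not True = False
M nor K = False nor False = True
not G xor (M nor K) = False xor True = True
Thus (A) is true.

(B): Parsed as M nor not G

not G = not True = False
M nor not G = False nor False = True
Hence (B) is true.

(C): Parsed as K xor ((not R nand G) or not M)

not R = not True = False
not R nand G = False nand True = True
not M = not False = True
(not R nand G) or not M = True or True = True
K xor ((not R nand G) or not M) = False xor True = True
Hence (C) is true.

Count: 3.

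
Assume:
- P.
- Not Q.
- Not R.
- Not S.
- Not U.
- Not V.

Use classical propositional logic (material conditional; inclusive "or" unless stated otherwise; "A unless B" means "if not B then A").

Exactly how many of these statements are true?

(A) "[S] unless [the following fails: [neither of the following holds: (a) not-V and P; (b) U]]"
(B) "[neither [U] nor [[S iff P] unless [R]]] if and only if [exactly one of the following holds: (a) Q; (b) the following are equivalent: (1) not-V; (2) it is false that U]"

(A): This is S | ~((~V & P) nor U).

~V = ~F = T
~V & P = T & T = T
(~V & P) nor U = T nor F = F
~((~V & P) nor U) = ~F = T
S | ~((~V & P) nor U) = F | T = T
So (A) is true.

(B): Formalization: (U nor ((S <-> P) | R)) <-> (Q xor (~V <-> ~U))

S <-> P = F <-> T = F
(S <-> P) | R = F | F = F
U nor ((S <-> P) | R) = F nor F = T
~V = ~F = T
~U = ~F = T
~V <-> ~U = T <-> T = T
Q xor (~V <-> ~U) = F xor T = T
(U nor ((S <-> P) | R)) <-> (Q xor (~V <-> ~U)) = T <-> T = T
Hence (B) is true.

True statements: 2 ((A), (B)).

2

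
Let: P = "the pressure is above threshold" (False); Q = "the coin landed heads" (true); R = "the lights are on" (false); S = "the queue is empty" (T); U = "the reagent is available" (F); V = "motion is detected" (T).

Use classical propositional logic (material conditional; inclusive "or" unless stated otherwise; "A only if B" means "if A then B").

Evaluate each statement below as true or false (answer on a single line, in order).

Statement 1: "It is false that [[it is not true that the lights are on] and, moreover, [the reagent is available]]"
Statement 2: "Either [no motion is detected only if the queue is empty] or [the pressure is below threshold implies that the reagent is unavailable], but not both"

Statement 1 True / Statement 2 False

Statement 1: Formalization: not (not R and U)

not R = not False = True
not R and U = True and False = False
not (not R and U) = not False = True
Hence Statement 1 is true.

Statement 2: Formalization: (not V -> S) xor (not P -> not U)

not V = not True = False
not V -> S = False -> True = True
not P = not False = True
not U = not False = True
not P -> not U = True -> True = True
(not V -> S) xor (not P -> not U) = True xor True = False
So Statement 2 is false.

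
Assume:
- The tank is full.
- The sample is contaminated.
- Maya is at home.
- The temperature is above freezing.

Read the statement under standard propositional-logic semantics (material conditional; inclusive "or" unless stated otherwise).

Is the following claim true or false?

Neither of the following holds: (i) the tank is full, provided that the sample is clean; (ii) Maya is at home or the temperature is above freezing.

Let K = "the sample is contaminated" (T), S = "the tank is full" (T), G = "Maya is at home" (T), R = "the temperature is below freezing" (F).
This is (¬K → S) ↓ (G ∨ ¬R).

¬K = ¬T = F
¬K → S = F → T = T
¬R = ¬F = T
G ∨ ¬R = T ∨ T = T
(¬K → S) ↓ (G ∨ ¬R) = T ↓ T = F

The statement is false.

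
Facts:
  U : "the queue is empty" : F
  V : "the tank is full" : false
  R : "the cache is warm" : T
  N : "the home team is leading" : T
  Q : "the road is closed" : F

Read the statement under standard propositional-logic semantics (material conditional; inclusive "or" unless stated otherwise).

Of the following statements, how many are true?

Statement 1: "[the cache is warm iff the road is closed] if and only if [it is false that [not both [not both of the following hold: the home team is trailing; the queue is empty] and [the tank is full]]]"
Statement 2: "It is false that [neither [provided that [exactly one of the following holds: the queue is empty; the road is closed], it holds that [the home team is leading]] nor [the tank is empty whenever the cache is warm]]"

2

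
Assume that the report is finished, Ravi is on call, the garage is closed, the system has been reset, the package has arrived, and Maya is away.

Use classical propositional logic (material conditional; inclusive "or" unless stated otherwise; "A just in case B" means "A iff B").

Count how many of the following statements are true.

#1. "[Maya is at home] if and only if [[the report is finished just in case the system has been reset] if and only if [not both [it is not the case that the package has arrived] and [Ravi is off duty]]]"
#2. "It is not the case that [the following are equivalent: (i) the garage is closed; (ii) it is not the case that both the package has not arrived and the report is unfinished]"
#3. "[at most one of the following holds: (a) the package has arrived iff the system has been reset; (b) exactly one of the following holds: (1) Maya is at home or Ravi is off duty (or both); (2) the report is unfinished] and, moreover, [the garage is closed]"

Let V = "Maya is at home" (False), P = "the report is finished" (True), S = "the system has been reset" (True), U = "the package has arrived" (True), Q = "Ravi is on call" (True), R = "the garage is closed" (True).

#1: Formalization: V iff ((P iff S) iff (not U nand not Q))

P iff S = True iff True = True
not U = not True = False
not Q = not True = False
not U nand not Q = False nand False = True
(P iff S) iff (not U nand not Q) = True iff True = True
V iff ((P iff S) iff (not U nand not Q)) = False iff True = False
So #1 is false.

#2: In symbols: not (R iff (not U nand not P))

not U = not True = False
not P = not True = False
not U nand not P = False nand False = True
R iff (not U nand not P) = True iff True = True
not (R iff (not U nand not P)) = not True = False
Hence #2 is false.

#3: Parsed as ((U iff S) nand ((V or not Q) xor not P)) and R

U iff S = True iff True = True
not Q = not True = False
V or not Q = False or False = False
not P = not True = False
(V or not Q) xor not P = False xor False = False
(U iff S) nand ((V or not Q) xor not P) = True nand False = True
((U iff S) nand ((V or not Q) xor not P)) and R = True and True = True
So #3 is true.

1 of the 3 statements is true (#3).

1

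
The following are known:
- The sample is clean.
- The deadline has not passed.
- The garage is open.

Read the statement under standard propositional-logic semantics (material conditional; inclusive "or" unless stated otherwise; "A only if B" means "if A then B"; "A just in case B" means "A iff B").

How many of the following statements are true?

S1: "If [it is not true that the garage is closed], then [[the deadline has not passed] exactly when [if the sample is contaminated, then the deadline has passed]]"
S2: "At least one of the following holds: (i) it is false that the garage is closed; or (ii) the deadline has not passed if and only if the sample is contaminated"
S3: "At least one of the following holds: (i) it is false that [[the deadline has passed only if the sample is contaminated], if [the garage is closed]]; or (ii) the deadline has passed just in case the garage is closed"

Let R = "the garage is closed" (F), Q = "the deadline has passed" (F), P = "the sample is contaminated" (F).

S1: In symbols: ~R -> (~Q <-> (P -> Q))

~R = ~F = T
~Q = ~F = T
P -> Q = F -> F = T
~Q <-> (P -> Q) = T <-> T = T
~R -> (~Q <-> (P -> Q)) = T -> T = T
Hence S1 is true.

S2: In symbols: ~R | (~Q <-> P)

~R = ~F = T
~Q = ~F = T
~Q <-> P = T <-> F = F
~R | (~Q <-> P) = T | F = T
Thus S2 is true.

S3: Parsed as ~(R -> (Q -> P)) | (Q <-> R)

Q -> P = F -> F = T
R -> (Q -> P) = F -> T = T
~(R -> (Q -> P)) = ~T = F
Q <-> R = F <-> F = T
~(R -> (Q -> P)) | (Q <-> R) = F | T = T
Thus S3 is true.

3 of the 3 statements are true (S1, S2, S3).

3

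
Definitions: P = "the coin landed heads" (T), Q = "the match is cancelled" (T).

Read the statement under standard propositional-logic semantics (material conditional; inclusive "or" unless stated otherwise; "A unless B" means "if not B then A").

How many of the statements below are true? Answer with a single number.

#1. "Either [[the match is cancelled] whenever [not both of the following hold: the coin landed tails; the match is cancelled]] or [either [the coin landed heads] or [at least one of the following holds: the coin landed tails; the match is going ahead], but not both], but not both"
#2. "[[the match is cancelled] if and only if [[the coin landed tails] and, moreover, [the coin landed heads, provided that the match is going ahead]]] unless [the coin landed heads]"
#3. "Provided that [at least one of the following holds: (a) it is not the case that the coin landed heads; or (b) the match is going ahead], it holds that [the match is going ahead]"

#1: This is ((¬P ↑ Q) → Q) ⊕ (P ⊕ (¬P ∨ ¬Q)).

¬P = ¬T = F
¬P ↑ Q = F ↑ T = T
(¬P ↑ Q) → Q = T → T = T
¬P = ¬T = F
¬Q = ¬T = F
¬P ∨ ¬Q = F ∨ F = F
P ⊕ (¬P ∨ ¬Q) = T ⊕ F = T
((¬P ↑ Q) → Q) ⊕ (P ⊕ (¬P ∨ ¬Q)) = T ⊕ T = F
Hence #1 is false.

#2: In symbols: (Q ↔ (¬P ∧ (¬Q → P))) ∨ P

¬P = ¬T = F
¬Q = ¬T = F
¬Q → P = F → T = T
¬P ∧ (¬Q → P) = F ∧ T = F
Q ↔ (¬P ∧ (¬Q → P)) = T ↔ F = F
(Q ↔ (¬P ∧ (¬Q → P))) ∨ P = F ∨ T = T
So #2 is true.

#3: Formalization: (¬P ∨ ¬Q) → ¬Q

¬P = ¬T = F
¬Q = ¬T = F
¬P ∨ ¬Q = F ∨ F = F
¬Q = ¬T = F
(¬P ∨ ¬Q) → ¬Q = F → F = T
So #3 is true.

2 of the 3 statements are true (#2, #3).

2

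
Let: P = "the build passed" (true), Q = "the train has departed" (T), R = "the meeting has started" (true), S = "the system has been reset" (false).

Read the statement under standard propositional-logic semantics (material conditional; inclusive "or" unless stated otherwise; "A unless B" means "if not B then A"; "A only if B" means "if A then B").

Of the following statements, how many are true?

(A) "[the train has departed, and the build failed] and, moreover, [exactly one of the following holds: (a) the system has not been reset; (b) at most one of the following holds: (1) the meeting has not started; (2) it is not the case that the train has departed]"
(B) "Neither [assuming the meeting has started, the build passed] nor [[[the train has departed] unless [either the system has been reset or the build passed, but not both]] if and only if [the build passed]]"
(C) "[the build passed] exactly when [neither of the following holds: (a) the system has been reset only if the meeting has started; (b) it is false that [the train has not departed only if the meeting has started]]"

0

(A): Formalization: (Q ∧ ¬P) ∧ (¬S ⊕ (¬R ↑ ¬Q))

¬P = ¬T = F
Q ∧ ¬P = T ∧ F = F
¬S = ¬F = T
¬R = ¬T = F
¬Q = ¬T = F
¬R ↑ ¬Q = F ↑ F = T
¬S ⊕ (¬R ↑ ¬Q) = T ⊕ T = F
(Q ∧ ¬P) ∧ (¬S ⊕ (¬R ↑ ¬Q)) = F ∧ F = F
Hence (A) is false.

(B): In symbols: (R → P) ↓ ((Q ∨ (S ⊕ P)) ↔ P)

R → P = T → T = T
S ⊕ P = F ⊕ T = T
Q ∨ (S ⊕ P) = T ∨ T = T
(Q ∨ (S ⊕ P)) ↔ P = T ↔ T = T
(R → P) ↓ ((Q ∨ (S ⊕ P)) ↔ P) = T ↓ T = F
So (B) is false.

(C): In symbols: P ↔ ((S → R) ↓ ¬(¬Q → R))

S → R = F → T = T
¬Q = ¬T = F
¬Q → R = F → T = T
¬(¬Q → R) = ¬T = F
(S → R) ↓ ¬(¬Q → R) = T ↓ F = F
P ↔ ((S → R) ↓ ¬(¬Q → R)) = T ↔ F = F
Thus (C) is false.

True statements: 0 (none).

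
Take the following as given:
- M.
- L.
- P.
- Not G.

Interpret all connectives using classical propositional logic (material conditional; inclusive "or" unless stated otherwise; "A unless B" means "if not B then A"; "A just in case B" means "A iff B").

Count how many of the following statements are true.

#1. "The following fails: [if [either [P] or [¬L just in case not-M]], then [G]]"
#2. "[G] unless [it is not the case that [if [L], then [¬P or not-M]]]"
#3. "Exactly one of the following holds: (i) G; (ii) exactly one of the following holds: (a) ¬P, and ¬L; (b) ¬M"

2

#1: Formalization: not ((P or (not L iff not M)) -> G)

not L = not True = False
not M = not True = False
not L iff not M = False iff False = True
P or (not L iff not M) = True or True = True
(P or (not L iff not M)) -> G = True -> False = False
not ((P or (not L iff not M)) -> G) = not False = True
Hence #1 is true.

#2: This is G or not (L -> (not P or not M)).

not P = not True = False
not M = not True = False
not P or not M = False or False = False
L -> (not P or not M) = True -> False = False
not (L -> (not P or not M)) = not False = True
G or not (L -> (not P or not M)) = False or True = True
Thus #2 is true.

#3: Parsed as G xor ((not P and not L) xor not M)

not P = not True = False
not L = not True = False
not P and not L = False and False = False
not M = not True = False
(not P and not L) xor not M = False xor False = False
G xor ((not P and not L) xor not M) = False xor False = False
Hence #3 is false.

2 of the 3 statements are true (#1, #2).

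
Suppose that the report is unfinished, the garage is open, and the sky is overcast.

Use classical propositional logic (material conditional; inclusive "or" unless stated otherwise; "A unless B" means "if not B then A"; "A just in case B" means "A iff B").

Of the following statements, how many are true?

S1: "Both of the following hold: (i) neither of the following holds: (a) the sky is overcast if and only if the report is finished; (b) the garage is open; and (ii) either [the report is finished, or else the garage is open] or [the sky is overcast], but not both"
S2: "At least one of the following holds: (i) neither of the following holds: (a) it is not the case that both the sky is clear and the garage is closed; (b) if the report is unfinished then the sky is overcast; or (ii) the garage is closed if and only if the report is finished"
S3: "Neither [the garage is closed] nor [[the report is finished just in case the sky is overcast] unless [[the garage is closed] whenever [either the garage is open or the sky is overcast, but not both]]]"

1

Let R = "the sky is overcast" (T), P = "the report is finished" (F), Q = "the garage is closed" (F).

S1: In symbols: ((R <-> P) nor ~Q) & ((P | ~Q) xor R)

R <-> P = T <-> F = F
~Q = ~F = T
(R <-> P) nor ~Q = F nor T = F
~Q = ~F = T
P | ~Q = F | T = T
(P | ~Q) xor R = T xor T = F
((R <-> P) nor ~Q) & ((P | ~Q) xor R) = F & F = F
So S1 is false.

S2: Parsed as ((~R nand Q) nor (~P -> R)) | (Q <-> P)

~R = ~T = F
~R nand Q = F nand F = T
~P = ~F = T
~P -> R = T -> T = T
(~R nand Q) nor (~P -> R) = T nor T = F
Q <-> P = F <-> F = T
((~R nand Q) nor (~P -> R)) | (Q <-> P) = F | T = T
Hence S2 is true.

S3: In symbols: Q nor ((P <-> R) | ((~Q xor R) -> Q))

P <-> R = F <-> T = F
~Q = ~F = T
~Q xor R = T xor T = F
(~Q xor R) -> Q = F -> F = T
(P <-> R) | ((~Q xor R) -> Q) = F | T = T
Q nor ((P <-> R) | ((~Q xor R) -> Q)) = F nor T = F
So S3 is false.

True statements: 1 (S2).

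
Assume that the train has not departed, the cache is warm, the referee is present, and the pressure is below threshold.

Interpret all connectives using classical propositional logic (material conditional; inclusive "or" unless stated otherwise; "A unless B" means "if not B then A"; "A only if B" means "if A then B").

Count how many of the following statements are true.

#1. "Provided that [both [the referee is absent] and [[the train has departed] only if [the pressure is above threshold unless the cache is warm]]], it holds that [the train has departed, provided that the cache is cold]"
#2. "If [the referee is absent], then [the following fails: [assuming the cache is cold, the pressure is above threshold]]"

2

Let R = "the referee is present" (True), S = "the train has departed" (False), K = "the pressure is above threshold" (False), U = "the cache is warm" (True).

#1: Formalization: (not R and (S -> (K or U))) -> (not U -> S)

not R = not True = False
K or U = False or True = True
S -> (K or U) = False -> True = True
not R and (S -> (K or U)) = False and True = False
not U = not True = False
not U -> S = False -> False = True
(not R and (S -> (K or U))) -> (not U -> S) = False -> True = True
Hence #1 is true.

#2: Parsed as not R -> not (not U -> K)

not R = not True = False
not U = not True = False
not U -> K = False -> False = True
not (not U -> K) = not True = False
not R -> not (not U -> K) = False -> False = True
Hence #2 is true.

True statements: 2 (#1, #2).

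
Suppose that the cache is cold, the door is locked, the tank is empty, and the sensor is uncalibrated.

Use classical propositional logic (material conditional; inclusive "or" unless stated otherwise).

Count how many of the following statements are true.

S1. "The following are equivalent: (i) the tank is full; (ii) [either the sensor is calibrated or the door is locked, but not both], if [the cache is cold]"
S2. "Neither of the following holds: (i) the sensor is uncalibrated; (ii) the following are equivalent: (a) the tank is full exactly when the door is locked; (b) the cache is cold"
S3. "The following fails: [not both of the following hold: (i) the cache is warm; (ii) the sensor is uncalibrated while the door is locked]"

0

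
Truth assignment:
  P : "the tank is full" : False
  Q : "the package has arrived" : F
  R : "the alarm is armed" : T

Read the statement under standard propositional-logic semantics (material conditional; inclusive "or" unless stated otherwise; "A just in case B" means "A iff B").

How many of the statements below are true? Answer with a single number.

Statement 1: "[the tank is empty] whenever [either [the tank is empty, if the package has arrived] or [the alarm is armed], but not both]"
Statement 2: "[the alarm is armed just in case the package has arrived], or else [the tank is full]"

Statement 1: In symbols: ((Q → ¬P) ⊕ R) → ¬P

¬P = ¬F = T
Q → ¬P = F → T = T
(Q → ¬P) ⊕ R = T ⊕ T = F
¬P = ¬F = T
((Q → ¬P) ⊕ R) → ¬P = F → T = T
Thus Statement 1 is true.

Statement 2: Parsed as (R ↔ Q) ∨ P

R ↔ Q = T ↔ F = F
(R ↔ Q) ∨ P = F ∨ F = F
So Statement 2 is false.

1 of the 2 statements is true (Statement 1).

1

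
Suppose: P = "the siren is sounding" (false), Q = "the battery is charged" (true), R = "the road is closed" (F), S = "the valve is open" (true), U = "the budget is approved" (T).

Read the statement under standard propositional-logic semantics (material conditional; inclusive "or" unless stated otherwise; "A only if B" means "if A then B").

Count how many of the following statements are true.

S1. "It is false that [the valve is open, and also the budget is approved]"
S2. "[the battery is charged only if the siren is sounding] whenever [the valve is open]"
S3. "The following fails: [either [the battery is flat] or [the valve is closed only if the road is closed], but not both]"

0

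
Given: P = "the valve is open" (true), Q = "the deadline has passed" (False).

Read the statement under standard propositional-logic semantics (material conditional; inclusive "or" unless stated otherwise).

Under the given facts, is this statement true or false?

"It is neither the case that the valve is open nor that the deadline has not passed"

Values: P=True, Q=False.
Formalization: P nor not Q

not Q = not False = True
P nor not Q = True nor True = False

False.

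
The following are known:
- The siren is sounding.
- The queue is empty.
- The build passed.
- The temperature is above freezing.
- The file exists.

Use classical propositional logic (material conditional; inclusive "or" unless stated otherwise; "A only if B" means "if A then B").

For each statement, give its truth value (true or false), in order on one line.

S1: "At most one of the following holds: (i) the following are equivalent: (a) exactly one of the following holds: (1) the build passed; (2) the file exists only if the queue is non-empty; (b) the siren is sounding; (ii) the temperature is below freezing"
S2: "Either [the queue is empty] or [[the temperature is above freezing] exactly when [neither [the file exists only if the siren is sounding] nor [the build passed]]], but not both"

S1 True; S2 True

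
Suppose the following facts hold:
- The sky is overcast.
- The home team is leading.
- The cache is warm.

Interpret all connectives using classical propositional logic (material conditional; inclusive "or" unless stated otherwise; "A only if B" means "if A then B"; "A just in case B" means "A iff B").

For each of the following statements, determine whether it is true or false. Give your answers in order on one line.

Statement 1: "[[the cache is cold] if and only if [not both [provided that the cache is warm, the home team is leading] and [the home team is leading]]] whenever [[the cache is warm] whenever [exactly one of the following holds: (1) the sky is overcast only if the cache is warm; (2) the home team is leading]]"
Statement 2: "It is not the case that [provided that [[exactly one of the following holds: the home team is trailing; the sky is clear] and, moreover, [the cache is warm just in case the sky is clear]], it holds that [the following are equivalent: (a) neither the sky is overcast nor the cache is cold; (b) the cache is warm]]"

Let P = "the sky is overcast" (True), R = "the cache is warm" (True), Q = "the home team is leading" (True).

Statement 1: This is (((P -> R) xor Q) -> R) -> (not R iff ((R -> Q) nand Q)).

P -> R = True -> True = True
(P -> R) xor Q = True xor True = False
((P -> R) xor Q) -> R = False -> True = True
not R = not True = False
R -> Q = True -> True = True
(R -> Q) nand Q = True nand True = False
not R iff ((R -> Q) nand Q) = False iff False = True
(((P -> R) xor Q) -> R) -> (not R iff ((R -> Q) nand Q)) = True -> True = True
So Statement 1 is true.

Statement 2: In symbols: not (((not Q xor not P) and (R iff not P)) -> ((P nor not R) iff R))

not Q = not True = False
not P = not True = False
not Q xor not P = False xor False = False
not P = not True = False
R iff not P = True iff False = False
(not Q xor not P) and (R iff not P) = False and False = False
not R = not True = False
P nor not R = True nor False = False
(P nor not R) iff R = False iff True = False
((not Q xor not P) and (R iff not P)) -> ((P nor not R) iff R) = False -> False = True
not (((not Q xor not P) and (R iff not P)) -> ((P nor not R) iff R)) = not True = False
Thus Statement 2 is false.

Statement 1 True, Statement 2 False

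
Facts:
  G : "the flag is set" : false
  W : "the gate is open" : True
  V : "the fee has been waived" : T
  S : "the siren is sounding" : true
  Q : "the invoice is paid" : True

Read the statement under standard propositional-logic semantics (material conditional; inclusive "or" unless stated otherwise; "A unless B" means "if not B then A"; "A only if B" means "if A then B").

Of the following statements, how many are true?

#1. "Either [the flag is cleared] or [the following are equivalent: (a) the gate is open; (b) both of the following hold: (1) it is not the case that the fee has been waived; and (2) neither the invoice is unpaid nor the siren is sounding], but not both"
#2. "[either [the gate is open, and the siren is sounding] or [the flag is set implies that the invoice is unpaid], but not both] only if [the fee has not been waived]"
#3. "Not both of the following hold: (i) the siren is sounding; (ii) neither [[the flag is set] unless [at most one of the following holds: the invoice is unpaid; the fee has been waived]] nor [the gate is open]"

#1: Formalization: ¬G ⊕ (W ↔ (¬V ∧ (¬Q ↓ S)))

¬G = ¬F = T
¬V = ¬T = F
¬Q = ¬T = F
¬Q ↓ S = F ↓ T = F
¬V ∧ (¬Q ↓ S) = F ∧ F = F
W ↔ (¬V ∧ (¬Q ↓ S)) = T ↔ F = F
¬G ⊕ (W ↔ (¬V ∧ (¬Q ↓ S))) = T ⊕ F = T
Thus #1 is true.

#2: In symbols: ((W ∧ S) ⊕ (G → ¬Q)) → ¬V

W ∧ S = T ∧ T = T
¬Q = ¬T = F
G → ¬Q = F → F = T
(W ∧ S) ⊕ (G → ¬Q) = T ⊕ T = F
¬V = ¬T = F
((W ∧ S) ⊕ (G → ¬Q)) → ¬V = F → F = T
Hence #2 is true.

#3: Formalization: S ↑ ((G ∨ (¬Q ↑ V)) ↓ W)

¬Q = ¬T = F
¬Q ↑ V = F ↑ T = T
G ∨ (¬Q ↑ V) = F ∨ T = T
(G ∨ (¬Q ↑ V)) ↓ W = T ↓ T = F
S ↑ ((G ∨ (¬Q ↑ V)) ↓ W) = T ↑ F = T
Thus #3 is true.

True statements: 3 (#1, #2, #3).

3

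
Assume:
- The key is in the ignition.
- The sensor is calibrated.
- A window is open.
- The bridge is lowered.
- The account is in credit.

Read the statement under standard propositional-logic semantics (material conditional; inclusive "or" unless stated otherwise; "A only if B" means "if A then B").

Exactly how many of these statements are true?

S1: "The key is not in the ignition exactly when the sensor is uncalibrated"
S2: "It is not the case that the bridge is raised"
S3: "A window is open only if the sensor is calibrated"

Let P = "the key is in the ignition" (T), Q = "the sensor is calibrated" (T), S = "the bridge is raised" (F), R = "a window is open" (T).

S1: This is ~P <-> ~Q.

~P = ~T = F
~Q = ~T = F
~P <-> ~Q = F <-> F = T
Hence S1 is true.

S2: Parsed as ~S

~S = ~F = T
Hence S2 is true.

S3: Formalization: R -> Q

R -> Q = T -> T = T
Hence S3 is true.

Count: 3.

3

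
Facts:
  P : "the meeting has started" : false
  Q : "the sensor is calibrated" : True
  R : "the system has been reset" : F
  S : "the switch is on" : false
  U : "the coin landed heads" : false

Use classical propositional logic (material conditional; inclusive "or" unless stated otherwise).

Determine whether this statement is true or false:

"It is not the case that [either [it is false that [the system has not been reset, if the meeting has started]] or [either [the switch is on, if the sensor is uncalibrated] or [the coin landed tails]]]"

The statement is false.

This is ¬(¬(P → ¬R) ∨ ((¬Q → S) ∨ ¬U)).

¬R = ¬F = T
P → ¬R = F → T = T
¬(P → ¬R) = ¬T = F
¬Q = ¬T = F
¬Q → S = F → F = T
¬U = ¬F = T
(¬Q → S) ∨ ¬U = T ∨ T = T
¬(P → ¬R) ∨ ((¬Q → S) ∨ ¬U) = F ∨ T = T
¬(¬(P → ¬R) ∨ ((¬Q → S) ∨ ¬U)) = ¬T = F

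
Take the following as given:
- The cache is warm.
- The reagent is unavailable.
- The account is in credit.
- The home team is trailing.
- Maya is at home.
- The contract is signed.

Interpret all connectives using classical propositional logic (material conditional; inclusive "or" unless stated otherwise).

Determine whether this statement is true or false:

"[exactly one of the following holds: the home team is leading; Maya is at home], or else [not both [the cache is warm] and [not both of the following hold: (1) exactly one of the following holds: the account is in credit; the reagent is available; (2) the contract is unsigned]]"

Let N = "the home team is leading" (False), M = "Maya is at home" (True), P = "the cache is warm" (True), L = "the account is overdrawn" (False), Q = "the reagent is available" (False), G = "the contract is signed" (True).
Formalization: (N xor M) or (P nand ((not L xor Q) nand not G))

N xor M = False xor True = True
not L = not False = True
not L xor Q = True xor False = True
not G = not True = False
(not L xor Q) nand not G = True nand False = True
P nand ((not L xor Q) nand not G) = True nand True = False
(N xor M) or (P nand ((not L xor Q) nand not G)) = True or False = True

True.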